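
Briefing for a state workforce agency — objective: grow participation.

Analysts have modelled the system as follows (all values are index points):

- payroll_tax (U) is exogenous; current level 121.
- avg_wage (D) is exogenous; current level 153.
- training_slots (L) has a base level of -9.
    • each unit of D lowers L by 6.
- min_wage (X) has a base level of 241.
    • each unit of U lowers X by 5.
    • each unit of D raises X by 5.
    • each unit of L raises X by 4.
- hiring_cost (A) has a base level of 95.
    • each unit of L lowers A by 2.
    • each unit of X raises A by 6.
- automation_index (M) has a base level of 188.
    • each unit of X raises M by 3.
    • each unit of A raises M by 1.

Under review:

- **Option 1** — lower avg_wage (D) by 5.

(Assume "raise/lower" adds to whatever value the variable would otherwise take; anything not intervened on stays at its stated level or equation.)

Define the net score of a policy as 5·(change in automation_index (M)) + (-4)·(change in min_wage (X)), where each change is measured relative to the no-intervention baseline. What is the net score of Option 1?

3595

Baseline:
  U = 121
  D = 153
  L = -9 − 6·153 = -927
  X = 241 − 5·121 + 5·153 + 4·(-927) = -3307
  A = 95 − 2·(-927) + 6·(-3307) = -17893
  M = 188 + 3·(-3307) + (-17893) = -27626
Option 1 (D − 5):
  U = 121
  D = 153 − 5 = 148
  L = -9 − 6·148 = -897
  X = 241 − 5·121 + 5·148 + 4·(-897) = -3212
  A = 95 − 2·(-897) + 6·(-3212) = -17383
  M = 188 + 3·(-3212) + (-17383) = -26831
ΔM = -26831 − (-27626) = 795; ΔX = -3212 − (-3307) = 95
Score = 5·795 + (-4)·95 = 3595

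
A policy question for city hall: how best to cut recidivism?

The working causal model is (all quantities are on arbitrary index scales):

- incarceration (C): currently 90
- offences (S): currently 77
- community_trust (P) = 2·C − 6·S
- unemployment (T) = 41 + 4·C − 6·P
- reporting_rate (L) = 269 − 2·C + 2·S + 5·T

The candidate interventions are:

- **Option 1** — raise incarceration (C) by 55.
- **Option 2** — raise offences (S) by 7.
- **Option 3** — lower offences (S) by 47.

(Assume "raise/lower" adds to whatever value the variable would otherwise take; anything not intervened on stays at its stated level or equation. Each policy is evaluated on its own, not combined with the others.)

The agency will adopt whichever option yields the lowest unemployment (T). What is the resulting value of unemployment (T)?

401

Option 1 (C + 55):
  C = 90 + 55 = 145
  S = 77
  P = 0 + 2·145 − 6·77 = -172
  T = 41 + 4·145 − 6·(-172) = 1653
Option 2 (S + 7):
  C = 90
  S = 77 + 7 = 84
  P = 0 + 2·90 − 6·84 = -324
  T = 41 + 4·90 − 6·(-324) = 2345
Option 3 (S − 47):
  C = 90
  S = 77 − 47 = 30
  P = 0 + 2·90 − 6·30 = 0
  T = 41 + 4·90 − 6·0 = 401
Comparing — Option 1: T=1653, Option 2: T=2345, Option 3: T=401. Lowest is 401 (Option 3).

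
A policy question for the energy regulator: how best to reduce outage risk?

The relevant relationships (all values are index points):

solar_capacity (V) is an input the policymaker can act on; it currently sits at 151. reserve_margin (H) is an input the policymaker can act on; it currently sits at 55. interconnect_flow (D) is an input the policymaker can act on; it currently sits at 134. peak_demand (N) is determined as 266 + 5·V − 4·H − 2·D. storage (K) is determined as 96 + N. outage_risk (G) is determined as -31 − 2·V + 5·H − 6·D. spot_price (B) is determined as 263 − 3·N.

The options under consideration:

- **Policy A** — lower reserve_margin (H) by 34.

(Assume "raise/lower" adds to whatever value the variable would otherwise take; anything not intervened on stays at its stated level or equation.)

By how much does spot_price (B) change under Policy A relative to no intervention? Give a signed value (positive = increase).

-408

Baseline:
  V = 151
  H = 55
  D = 134
  N = 266 + 5·151 − 4·55 − 2·134 = 533
  B = 263 − 3·533 = -1336
Policy A (H − 34):
  V = 151
  H = 55 − 34 = 21
  D = 134
  N = 266 + 5·151 − 4·21 − 2·134 = 669
  B = 263 − 3·669 = -1744
Change in B: -1744 − (-1336) = -408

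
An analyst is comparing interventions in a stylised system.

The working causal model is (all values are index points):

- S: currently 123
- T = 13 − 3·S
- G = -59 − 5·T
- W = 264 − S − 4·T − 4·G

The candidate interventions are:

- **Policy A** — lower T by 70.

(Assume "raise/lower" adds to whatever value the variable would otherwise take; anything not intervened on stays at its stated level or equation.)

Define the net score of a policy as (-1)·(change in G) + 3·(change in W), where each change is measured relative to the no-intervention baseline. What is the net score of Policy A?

-3710

Baseline:
  S = 123
  T = 13 − 3·123 = -356
  G = -59 − 5·(-356) = 1721
  W = 264 − 123 − 4·(-356) − 4·1721 = -5319
Policy A (T − 70):
  S = 123
  T = 13 − 3·123 (−70 from intervention) = -426
  G = -59 − 5·(-426) = 2071
  W = 264 − 123 − 4·(-426) − 4·2071 = -6439
ΔG = 2071 − 1721 = 350; ΔW = -6439 − (-5319) = -1120
Score = (-1)·350 + 3·(-1120) = -3710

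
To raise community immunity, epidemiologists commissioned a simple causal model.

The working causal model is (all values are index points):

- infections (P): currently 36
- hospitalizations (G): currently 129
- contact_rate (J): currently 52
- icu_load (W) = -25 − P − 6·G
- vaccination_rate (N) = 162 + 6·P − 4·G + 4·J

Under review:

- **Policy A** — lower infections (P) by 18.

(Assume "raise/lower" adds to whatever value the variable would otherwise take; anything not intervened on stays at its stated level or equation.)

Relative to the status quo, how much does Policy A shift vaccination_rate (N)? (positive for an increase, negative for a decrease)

-108

Baseline:
  P = 36
  G = 129
  J = 52
  N = 162 + 6·36 − 4·129 + 4·52 = 70
Policy A (P − 18):
  P = 36 − 18 = 18
  G = 129
  J = 52
  N = 162 + 6·18 − 4·129 + 4·52 = -38
Change in N: -38 − 70 = -108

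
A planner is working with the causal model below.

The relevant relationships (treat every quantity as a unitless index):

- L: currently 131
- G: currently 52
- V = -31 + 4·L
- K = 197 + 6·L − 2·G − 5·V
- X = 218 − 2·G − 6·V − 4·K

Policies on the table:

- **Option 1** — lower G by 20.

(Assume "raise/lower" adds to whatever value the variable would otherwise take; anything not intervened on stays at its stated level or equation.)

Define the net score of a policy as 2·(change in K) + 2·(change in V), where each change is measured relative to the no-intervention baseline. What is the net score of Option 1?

80

Baseline:
  L = 131
  G = 52
  V = -31 + 4·131 = 493
  K = 197 + 6·131 − 2·52 − 5·493 = -1586
Option 1 (G − 20):
  L = 131
  G = 52 − 20 = 32
  V = -31 + 4·131 = 493
  K = 197 + 6·131 − 2·32 − 5·493 = -1546
ΔK = -1546 − (-1586) = 40; ΔV = 493 − 493 = 0
Score = 2·40 + 2·0 = 80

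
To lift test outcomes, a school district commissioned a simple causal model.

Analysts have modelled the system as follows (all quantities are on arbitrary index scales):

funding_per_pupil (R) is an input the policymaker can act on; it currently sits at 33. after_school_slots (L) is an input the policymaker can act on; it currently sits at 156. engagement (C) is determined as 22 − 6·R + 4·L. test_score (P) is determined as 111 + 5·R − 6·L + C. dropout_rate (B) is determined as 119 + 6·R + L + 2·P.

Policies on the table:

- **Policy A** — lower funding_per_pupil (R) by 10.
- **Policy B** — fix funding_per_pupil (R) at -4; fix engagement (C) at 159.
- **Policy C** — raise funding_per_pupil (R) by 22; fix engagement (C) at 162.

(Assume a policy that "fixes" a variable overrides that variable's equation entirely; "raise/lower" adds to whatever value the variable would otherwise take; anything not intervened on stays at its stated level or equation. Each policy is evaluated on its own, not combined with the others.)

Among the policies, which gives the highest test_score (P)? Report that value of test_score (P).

-202

Policy A (R − 10):
  R = 33 − 10 = 23
  L = 156
  C = 22 − 6·23 + 4·156 = 508
  P = 111 + 5·23 − 6·156 + 508 = -202
Policy B (R := -4, C := 159):
  R = -4
  L = 156
  C = 159
  P = 111 + 5·(-4) − 6·156 + 159 = -686
Policy C (R + 22, C := 162):
  R = 33 + 22 = 55
  L = 156
  C = 162
  P = 111 + 5·55 − 6·156 + 162 = -388
Comparing — Policy A: P=-202, Policy B: P=-686, Policy C: P=-388. Highest is -202 (Policy A).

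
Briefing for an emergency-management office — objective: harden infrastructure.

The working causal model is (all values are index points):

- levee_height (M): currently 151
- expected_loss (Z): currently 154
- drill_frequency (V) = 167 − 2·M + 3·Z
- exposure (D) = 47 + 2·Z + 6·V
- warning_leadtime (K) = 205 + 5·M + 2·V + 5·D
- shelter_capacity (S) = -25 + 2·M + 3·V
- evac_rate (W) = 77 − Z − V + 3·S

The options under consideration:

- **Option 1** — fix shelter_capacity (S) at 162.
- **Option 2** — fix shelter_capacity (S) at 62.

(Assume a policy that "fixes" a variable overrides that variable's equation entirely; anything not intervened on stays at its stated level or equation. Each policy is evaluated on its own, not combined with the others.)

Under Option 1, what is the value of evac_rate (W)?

Option 1 (S := 162):
  M = 151
  Z = 154
  V = 167 − 2·151 + 3·154 = 327
  S = 162
  W = 77 − 154 − 327 + 3·162 = 82

82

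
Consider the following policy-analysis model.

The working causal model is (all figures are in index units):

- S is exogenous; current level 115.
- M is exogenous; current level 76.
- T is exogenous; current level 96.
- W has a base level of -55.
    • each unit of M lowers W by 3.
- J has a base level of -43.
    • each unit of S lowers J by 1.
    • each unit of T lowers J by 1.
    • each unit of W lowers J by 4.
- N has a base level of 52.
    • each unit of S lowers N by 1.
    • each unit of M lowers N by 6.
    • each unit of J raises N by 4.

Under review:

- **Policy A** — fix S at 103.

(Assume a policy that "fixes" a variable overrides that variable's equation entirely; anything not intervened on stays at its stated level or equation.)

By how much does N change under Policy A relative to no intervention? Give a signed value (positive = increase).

60

Baseline:
  S = 115
  M = 76
  T = 96
  W = -55 − 3·76 = -283
  J = -43 − 115 − 96 − 4·(-283) = 878
  N = 52 − 115 − 6·76 + 4·878 = 2993
Policy A (S := 103):
  S = 103
  M = 76
  T = 96
  W = -55 − 3·76 = -283
  J = -43 − 103 − 96 − 4·(-283) = 890
  N = 52 − 103 − 6·76 + 4·890 = 3053
Change in N: 3053 − 2993 = 60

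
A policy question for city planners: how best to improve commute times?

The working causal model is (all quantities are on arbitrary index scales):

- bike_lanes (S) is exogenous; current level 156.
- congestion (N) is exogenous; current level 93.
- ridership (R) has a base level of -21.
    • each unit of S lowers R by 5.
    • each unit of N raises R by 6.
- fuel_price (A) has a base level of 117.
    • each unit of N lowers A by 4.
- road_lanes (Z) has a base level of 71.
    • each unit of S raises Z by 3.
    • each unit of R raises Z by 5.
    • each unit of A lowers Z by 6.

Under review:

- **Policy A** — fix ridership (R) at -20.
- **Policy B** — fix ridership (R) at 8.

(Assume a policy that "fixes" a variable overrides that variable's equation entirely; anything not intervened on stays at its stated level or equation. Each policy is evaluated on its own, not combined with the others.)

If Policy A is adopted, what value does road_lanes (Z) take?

Policy A (R := -20):
  S = 156
  N = 93
  R = -20
  A = 117 − 4·93 = -255
  Z = 71 + 3·156 + 5·(-20) − 6·(-255) = 1969

1969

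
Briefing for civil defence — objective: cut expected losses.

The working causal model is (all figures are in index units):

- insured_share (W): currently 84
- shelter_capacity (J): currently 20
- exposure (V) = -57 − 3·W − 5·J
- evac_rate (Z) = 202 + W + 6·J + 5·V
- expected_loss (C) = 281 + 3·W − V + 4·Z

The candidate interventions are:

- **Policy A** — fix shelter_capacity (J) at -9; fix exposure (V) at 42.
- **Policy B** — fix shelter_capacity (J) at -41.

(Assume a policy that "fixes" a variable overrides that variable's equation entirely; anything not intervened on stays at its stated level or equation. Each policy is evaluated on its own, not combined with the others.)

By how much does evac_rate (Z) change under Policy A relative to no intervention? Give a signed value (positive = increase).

Baseline:
  W = 84
  J = 20
  V = -57 − 3·84 − 5·20 = -409
  Z = 202 + 84 + 6·20 + 5·(-409) = -1639
Policy A (J := -9, V := 42):
  W = 84
  J = -9
  V = 42
  Z = 202 + 84 + 6·(-9) + 5·42 = 442
Change in Z: 442 − (-1639) = 2081

2081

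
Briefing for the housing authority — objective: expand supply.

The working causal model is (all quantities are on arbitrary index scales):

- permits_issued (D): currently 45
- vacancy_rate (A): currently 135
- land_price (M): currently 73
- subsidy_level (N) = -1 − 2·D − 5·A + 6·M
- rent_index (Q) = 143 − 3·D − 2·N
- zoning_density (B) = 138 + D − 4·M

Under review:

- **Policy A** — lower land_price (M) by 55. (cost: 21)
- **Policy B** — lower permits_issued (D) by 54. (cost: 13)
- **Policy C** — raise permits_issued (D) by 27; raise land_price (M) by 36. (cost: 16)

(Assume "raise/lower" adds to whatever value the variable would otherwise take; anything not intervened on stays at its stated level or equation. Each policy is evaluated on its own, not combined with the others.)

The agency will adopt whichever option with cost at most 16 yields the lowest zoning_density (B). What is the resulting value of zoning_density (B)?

Policy B (D − 54):
  D = 45 − 54 = -9
  M = 73
  B = 138 + (-9) − 4·73 = -163
Policy C (D + 27, M + 36):
  D = 45 + 27 = 72
  M = 73 + 36 = 109
  B = 138 + 72 − 4·109 = -226
Comparing — Policy B: B=-163, Policy C: B=-226. Lowest is -226 (Policy C).

-226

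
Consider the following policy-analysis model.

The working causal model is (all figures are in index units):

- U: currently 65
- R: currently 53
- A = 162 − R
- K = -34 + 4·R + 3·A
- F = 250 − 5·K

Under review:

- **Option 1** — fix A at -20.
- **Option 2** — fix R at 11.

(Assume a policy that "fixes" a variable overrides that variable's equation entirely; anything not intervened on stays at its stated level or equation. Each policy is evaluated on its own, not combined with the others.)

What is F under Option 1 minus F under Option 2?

1725

Option 1 (A := -20):
  R = 53
  A = -20
  K = -34 + 4·53 + 3·(-20) = 118
  F = 250 − 5·118 = -340
Option 2 (R := 11):
  R = 11
  A = 162 − 11 = 151
  K = -34 + 4·11 + 3·151 = 463
  F = 250 − 5·463 = -2065
F: -340 − (-2065) = 1725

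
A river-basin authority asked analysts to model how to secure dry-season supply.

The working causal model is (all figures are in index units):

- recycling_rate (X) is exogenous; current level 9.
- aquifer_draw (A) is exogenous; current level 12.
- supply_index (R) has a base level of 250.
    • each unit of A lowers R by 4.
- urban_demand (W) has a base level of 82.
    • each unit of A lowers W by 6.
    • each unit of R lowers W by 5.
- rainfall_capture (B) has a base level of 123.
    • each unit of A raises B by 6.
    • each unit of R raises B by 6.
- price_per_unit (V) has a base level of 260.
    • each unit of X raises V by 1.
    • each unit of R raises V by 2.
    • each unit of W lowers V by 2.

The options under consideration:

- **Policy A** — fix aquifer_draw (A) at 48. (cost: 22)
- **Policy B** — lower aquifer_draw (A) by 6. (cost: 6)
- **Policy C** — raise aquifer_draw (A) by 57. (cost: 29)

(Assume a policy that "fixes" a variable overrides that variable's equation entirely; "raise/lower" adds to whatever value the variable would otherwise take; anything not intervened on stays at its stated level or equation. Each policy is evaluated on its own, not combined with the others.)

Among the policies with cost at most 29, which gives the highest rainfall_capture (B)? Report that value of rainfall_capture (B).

Policy A (A := 48):
  A = 48
  R = 250 − 4·48 = 58
  B = 123 + 6·48 + 6·58 = 759
Policy B (A − 6):
  A = 12 − 6 = 6
  R = 250 − 4·6 = 226
  B = 123 + 6·6 + 6·226 = 1515
Policy C (A + 57):
  A = 12 + 57 = 69
  R = 250 − 4·69 = -26
  B = 123 + 6·69 + 6·(-26) = 381
Comparing — Policy A: B=759, Policy B: B=1515, Policy C: B=381. Highest is 1515 (Policy B).

1515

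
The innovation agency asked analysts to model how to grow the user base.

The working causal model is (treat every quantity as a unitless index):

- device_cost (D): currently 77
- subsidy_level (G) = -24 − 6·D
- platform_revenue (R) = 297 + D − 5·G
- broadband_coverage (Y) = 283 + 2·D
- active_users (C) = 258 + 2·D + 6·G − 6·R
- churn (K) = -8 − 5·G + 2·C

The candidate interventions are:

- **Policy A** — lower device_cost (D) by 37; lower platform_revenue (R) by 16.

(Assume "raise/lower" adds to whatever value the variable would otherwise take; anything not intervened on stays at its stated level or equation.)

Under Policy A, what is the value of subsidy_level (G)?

Policy A (D − 37, R − 16):
  D = 77 − 37 = 40
  G = -24 − 6·40 = -264

-264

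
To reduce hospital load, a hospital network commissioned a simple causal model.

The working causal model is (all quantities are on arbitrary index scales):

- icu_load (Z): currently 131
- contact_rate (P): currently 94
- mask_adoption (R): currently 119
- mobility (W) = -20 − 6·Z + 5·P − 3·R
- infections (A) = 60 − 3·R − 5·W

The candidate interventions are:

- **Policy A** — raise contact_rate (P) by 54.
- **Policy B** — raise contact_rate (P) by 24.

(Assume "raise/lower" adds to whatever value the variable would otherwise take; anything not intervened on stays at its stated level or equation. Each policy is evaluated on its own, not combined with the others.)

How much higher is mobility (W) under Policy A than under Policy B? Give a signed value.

150

Policy A (P + 54):
  Z = 131
  P = 94 + 54 = 148
  R = 119
  W = -20 − 6·131 + 5·148 − 3·119 = -423
Policy B (P + 24):
  Z = 131
  P = 94 + 24 = 118
  R = 119
  W = -20 − 6·131 + 5·118 − 3·119 = -573
W: -423 − (-573) = 150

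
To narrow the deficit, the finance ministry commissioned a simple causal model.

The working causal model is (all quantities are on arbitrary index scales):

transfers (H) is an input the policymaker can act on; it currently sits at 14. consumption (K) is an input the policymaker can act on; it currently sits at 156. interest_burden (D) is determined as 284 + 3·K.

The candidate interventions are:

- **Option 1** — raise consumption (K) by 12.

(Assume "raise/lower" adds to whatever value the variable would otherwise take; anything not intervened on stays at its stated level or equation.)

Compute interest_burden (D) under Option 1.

788

Option 1 (K + 12):
  K = 156 + 12 = 168
  D = 284 + 3·168 = 788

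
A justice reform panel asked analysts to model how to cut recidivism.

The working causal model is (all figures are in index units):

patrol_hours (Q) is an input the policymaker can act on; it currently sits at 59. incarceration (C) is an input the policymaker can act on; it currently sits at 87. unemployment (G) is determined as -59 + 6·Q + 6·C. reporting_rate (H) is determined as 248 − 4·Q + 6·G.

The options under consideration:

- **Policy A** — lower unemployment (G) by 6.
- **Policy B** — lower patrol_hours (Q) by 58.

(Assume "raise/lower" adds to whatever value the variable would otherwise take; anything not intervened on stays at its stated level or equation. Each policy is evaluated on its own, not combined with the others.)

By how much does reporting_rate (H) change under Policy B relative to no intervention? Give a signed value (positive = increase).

Baseline:
  Q = 59
  C = 87
  G = -59 + 6·59 + 6·87 = 817
  H = 248 − 4·59 + 6·817 = 4914
Policy B (Q − 58):
  Q = 59 − 58 = 1
  C = 87
  G = -59 + 6·1 + 6·87 = 469
  H = 248 − 4·1 + 6·469 = 3058
Change in H: 3058 − 4914 = -1856

-1856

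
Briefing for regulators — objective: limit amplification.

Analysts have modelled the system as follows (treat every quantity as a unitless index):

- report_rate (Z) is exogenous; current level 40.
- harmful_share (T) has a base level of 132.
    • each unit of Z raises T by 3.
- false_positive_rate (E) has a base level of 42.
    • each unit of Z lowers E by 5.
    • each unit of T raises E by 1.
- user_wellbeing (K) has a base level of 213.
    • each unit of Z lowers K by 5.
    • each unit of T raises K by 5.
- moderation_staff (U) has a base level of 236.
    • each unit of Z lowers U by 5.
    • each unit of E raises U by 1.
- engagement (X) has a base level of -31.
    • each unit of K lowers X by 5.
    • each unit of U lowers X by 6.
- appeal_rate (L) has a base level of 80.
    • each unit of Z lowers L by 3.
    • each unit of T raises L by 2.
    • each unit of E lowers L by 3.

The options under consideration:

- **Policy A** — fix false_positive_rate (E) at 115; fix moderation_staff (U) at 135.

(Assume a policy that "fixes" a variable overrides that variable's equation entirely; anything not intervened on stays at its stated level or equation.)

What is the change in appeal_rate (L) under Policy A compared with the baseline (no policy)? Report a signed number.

Baseline:
  Z = 40
  T = 132 + 3·40 = 252
  E = 42 − 5·40 + 252 = 94
  L = 80 − 3·40 + 2·252 − 3·94 = 182
Policy A (E := 115, U := 135):
  Z = 40
  T = 132 + 3·40 = 252
  E = 115
  L = 80 − 3·40 + 2·252 − 3·115 = 119
Change in L: 119 − 182 = -63

-63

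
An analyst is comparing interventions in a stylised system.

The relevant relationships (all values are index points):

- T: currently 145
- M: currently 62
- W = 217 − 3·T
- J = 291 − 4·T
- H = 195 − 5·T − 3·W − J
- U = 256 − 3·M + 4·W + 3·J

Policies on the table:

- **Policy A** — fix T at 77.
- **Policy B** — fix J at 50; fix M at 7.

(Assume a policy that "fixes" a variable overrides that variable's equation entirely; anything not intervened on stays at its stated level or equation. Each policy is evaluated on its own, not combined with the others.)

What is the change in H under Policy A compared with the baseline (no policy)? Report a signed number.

-544

Baseline:
  T = 145
  W = 217 − 3·145 = -218
  J = 291 − 4·145 = -289
  H = 195 − 5·145 − 3·(-218) − (-289) = 413
Policy A (T := 77):
  T = 77
  W = 217 − 3·77 = -14
  J = 291 − 4·77 = -17
  H = 195 − 5·77 − 3·(-14) − (-17) = -131
Change in H: -131 − 413 = -544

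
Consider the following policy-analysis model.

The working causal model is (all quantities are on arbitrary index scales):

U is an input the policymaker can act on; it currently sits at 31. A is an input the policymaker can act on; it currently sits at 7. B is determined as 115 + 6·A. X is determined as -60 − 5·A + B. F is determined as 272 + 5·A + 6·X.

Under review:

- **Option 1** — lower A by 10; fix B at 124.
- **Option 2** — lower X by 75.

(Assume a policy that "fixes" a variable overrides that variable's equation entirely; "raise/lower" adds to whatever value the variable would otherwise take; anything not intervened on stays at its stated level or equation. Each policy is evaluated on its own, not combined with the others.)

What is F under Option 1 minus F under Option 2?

502

Option 1 (A − 10, B := 124):
  A = 7 − 10 = -3
  B = 124
  X = -60 − 5·(-3) + 124 = 79
  F = 272 + 5·(-3) + 6·79 = 731
Option 2 (X − 75):
  A = 7
  B = 115 + 6·7 = 157
  X = -60 − 5·7 + 157 (−75 from intervention) = -13
  F = 272 + 5·7 + 6·(-13) = 229
F: 731 − 229 = 502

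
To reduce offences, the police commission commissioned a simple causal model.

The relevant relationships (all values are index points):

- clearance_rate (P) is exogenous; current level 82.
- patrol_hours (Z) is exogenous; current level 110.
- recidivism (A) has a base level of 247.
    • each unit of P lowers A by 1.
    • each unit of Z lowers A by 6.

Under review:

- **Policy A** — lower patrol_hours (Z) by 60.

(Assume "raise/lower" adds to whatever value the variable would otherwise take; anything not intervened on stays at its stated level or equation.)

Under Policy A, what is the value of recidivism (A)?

-135

Policy A (Z − 60):
  P = 82
  Z = 110 − 60 = 50
  A = 247 − 82 − 6·50 = -135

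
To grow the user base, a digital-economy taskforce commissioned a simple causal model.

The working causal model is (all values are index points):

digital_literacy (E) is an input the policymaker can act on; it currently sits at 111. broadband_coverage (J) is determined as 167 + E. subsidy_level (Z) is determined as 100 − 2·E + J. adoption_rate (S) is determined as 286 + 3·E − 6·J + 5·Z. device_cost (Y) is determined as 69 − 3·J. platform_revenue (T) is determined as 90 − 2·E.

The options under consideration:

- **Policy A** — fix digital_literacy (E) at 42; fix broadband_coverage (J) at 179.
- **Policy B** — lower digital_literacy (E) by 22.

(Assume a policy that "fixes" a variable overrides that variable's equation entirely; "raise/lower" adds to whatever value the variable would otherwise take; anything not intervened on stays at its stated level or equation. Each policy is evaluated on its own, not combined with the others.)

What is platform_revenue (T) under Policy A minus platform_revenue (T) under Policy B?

94

Policy A (E := 42, J := 179):
  E = 42
  T = 90 − 2·42 = 6
Policy B (E − 22):
  E = 111 − 22 = 89
  T = 90 − 2·89 = -88
T: 6 − (-88) = 94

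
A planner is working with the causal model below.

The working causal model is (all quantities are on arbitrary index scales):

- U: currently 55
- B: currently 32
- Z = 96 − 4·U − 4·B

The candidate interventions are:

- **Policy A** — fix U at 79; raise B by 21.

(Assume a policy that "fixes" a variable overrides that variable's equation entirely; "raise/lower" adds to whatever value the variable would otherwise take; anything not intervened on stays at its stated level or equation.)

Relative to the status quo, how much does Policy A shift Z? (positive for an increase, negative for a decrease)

-180

Baseline:
  U = 55
  B = 32
  Z = 96 − 4·55 − 4·32 = -252
Policy A (U := 79, B + 21):
  U = 79
  B = 32 + 21 = 53
  Z = 96 − 4·79 − 4·53 = -432
Change in Z: -432 − (-252) = -180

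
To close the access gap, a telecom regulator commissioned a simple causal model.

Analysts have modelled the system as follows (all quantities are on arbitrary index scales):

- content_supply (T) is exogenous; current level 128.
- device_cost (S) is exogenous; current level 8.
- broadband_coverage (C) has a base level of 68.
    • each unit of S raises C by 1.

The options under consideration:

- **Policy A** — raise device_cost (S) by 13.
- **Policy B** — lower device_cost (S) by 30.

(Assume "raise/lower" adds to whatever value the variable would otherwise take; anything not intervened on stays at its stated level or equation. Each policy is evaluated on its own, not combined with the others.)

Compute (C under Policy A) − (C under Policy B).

43

Policy A (S + 13):
  S = 8 + 13 = 21
  C = 68 + 21 = 89
Policy B (S − 30):
  S = 8 − 30 = -22
  C = 68 + (-22) = 46
C: 89 − 46 = 43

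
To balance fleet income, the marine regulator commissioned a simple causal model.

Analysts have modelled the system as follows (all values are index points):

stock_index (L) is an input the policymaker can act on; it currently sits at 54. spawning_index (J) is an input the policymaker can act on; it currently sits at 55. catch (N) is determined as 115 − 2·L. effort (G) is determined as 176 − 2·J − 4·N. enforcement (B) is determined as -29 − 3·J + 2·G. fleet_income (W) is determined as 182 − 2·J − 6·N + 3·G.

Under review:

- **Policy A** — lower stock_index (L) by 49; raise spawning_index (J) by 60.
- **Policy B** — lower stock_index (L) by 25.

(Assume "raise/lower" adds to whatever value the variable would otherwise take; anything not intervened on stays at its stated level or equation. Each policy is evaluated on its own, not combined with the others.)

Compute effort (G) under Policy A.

Policy A (L − 49, J + 60):
  L = 54 − 49 = 5
  J = 55 + 60 = 115
  N = 115 − 2·5 = 105
  G = 176 − 2·115 − 4·105 = -474

-474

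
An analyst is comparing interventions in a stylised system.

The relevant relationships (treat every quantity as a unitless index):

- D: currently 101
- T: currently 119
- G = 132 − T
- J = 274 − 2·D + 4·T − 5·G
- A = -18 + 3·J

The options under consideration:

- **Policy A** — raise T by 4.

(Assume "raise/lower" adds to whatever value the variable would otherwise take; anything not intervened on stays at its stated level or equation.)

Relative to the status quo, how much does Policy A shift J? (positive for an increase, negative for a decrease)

36

Baseline:
  D = 101
  T = 119
  G = 132 − 119 = 13
  J = 274 − 2·101 + 4·119 − 5·13 = 483
Policy A (T + 4):
  D = 101
  T = 119 + 4 = 123
  G = 132 − 123 = 9
  J = 274 − 2·101 + 4·123 − 5·9 = 519
Change in J: 519 − 483 = 36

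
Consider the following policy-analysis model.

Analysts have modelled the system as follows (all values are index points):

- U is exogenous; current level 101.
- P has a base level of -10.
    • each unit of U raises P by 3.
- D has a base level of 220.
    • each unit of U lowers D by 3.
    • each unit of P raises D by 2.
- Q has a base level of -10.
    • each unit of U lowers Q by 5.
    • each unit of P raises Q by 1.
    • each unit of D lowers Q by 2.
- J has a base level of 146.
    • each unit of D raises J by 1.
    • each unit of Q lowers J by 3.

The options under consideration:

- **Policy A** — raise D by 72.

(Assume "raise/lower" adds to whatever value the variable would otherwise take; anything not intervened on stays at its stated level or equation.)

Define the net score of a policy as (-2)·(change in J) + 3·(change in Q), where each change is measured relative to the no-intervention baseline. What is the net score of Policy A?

-1440

Baseline:
  U = 101
  P = -10 + 3·101 = 293
  D = 220 − 3·101 + 2·293 = 503
  Q = -10 − 5·101 + 293 − 2·503 = -1228
  J = 146 + 503 − 3·(-1228) = 4333
Policy A (D + 72):
  U = 101
  P = -10 + 3·101 = 293
  D = 220 − 3·101 + 2·293 (+72 from intervention) = 575
  Q = -10 − 5·101 + 293 − 2·575 = -1372
  J = 146 + 575 − 3·(-1372) = 4837
ΔJ = 4837 − 4333 = 504; ΔQ = -1372 − (-1228) = -144
Score = (-2)·504 + 3·(-144) = -1440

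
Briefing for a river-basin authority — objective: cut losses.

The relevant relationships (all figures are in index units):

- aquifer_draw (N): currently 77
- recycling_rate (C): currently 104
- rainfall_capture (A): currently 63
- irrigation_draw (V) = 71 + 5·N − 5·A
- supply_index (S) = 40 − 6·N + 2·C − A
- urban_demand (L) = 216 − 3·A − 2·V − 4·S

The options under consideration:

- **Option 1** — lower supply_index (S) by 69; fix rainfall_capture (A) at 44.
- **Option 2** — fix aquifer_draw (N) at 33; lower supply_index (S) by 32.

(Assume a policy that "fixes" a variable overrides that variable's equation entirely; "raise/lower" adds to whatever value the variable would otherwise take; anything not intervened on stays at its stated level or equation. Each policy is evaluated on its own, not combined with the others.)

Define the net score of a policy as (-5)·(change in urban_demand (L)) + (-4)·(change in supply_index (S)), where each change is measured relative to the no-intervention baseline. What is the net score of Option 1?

Baseline:
  N = 77
  C = 104
  A = 63
  V = 71 + 5·77 − 5·63 = 141
  S = 40 − 6·77 + 2·104 − 63 = -277
  L = 216 − 3·63 − 2·141 − 4·(-277) = 853
Option 1 (S − 69, A := 44):
  N = 77
  C = 104
  A = 44
  V = 71 + 5·77 − 5·44 = 236
  S = 40 − 6·77 + 2·104 − 44 (−69 from intervention) = -327
  L = 216 − 3·44 − 2·236 − 4·(-327) = 920
ΔL = 920 − 853 = 67; ΔS = -327 − (-277) = -50
Score = (-5)·67 + (-4)·(-50) = -135

-135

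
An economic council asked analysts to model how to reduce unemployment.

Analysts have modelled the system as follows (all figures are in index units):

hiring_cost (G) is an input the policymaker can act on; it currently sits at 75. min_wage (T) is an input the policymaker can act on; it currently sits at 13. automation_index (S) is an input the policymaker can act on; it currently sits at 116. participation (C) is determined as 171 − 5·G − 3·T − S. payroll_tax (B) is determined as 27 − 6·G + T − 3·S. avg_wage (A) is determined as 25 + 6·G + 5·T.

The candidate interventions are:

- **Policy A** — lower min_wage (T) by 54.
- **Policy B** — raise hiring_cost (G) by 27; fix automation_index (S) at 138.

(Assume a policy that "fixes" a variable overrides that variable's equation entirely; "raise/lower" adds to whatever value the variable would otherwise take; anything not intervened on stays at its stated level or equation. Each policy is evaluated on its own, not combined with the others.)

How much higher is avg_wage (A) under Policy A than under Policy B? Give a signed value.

-432

Policy A (T − 54):
  G = 75
  T = 13 − 54 = -41
  A = 25 + 6·75 + 5·(-41) = 270
Policy B (G + 27, S := 138):
  G = 75 + 27 = 102
  T = 13
  A = 25 + 6·102 + 5·13 = 702
A: 270 − 702 = -432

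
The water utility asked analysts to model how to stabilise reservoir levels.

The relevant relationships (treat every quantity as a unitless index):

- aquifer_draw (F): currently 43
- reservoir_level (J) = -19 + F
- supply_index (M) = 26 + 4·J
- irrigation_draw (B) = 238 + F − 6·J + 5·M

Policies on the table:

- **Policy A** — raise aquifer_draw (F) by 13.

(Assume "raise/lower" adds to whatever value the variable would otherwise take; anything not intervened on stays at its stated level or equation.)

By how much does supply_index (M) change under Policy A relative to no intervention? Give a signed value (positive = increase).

Baseline:
  F = 43
  J = -19 + 43 = 24
  M = 26 + 4·24 = 122
Policy A (F + 13):
  F = 43 + 13 = 56
  J = -19 + 56 = 37
  M = 26 + 4·37 = 174
Change in M: 174 − 122 = 52

52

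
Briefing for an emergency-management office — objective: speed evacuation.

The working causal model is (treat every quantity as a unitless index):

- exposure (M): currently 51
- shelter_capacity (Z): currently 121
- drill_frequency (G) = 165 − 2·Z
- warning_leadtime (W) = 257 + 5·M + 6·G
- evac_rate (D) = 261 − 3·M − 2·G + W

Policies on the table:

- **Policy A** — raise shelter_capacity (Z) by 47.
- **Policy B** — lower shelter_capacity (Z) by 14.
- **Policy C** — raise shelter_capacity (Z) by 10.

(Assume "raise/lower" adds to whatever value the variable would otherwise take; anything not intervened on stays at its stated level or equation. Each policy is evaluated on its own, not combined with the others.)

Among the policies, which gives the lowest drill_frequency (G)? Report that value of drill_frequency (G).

-171

Policy A (Z + 47):
  Z = 121 + 47 = 168
  G = 165 − 2·168 = -171
Policy B (Z − 14):
  Z = 121 − 14 = 107
  G = 165 − 2·107 = -49
Policy C (Z + 10):
  Z = 121 + 10 = 131
  G = 165 − 2·131 = -97
Comparing — Policy A: G=-171, Policy B: G=-49, Policy C: G=-97. Lowest is -171 (Policy A).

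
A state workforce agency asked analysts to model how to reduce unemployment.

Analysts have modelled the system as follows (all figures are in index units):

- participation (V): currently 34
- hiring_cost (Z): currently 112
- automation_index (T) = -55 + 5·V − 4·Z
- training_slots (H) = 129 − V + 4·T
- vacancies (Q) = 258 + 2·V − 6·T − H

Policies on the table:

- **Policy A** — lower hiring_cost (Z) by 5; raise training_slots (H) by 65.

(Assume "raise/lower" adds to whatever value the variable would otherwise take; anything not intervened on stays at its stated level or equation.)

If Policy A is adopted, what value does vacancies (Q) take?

Policy A (Z − 5, H + 65):
  V = 34
  Z = 112 − 5 = 107
  T = -55 + 5·34 − 4·107 = -313
  H = 129 − 34 + 4·(-313) (+65 from intervention) = -1092
  Q = 258 + 2·34 − 6·(-313) − (-1092) = 3296

3296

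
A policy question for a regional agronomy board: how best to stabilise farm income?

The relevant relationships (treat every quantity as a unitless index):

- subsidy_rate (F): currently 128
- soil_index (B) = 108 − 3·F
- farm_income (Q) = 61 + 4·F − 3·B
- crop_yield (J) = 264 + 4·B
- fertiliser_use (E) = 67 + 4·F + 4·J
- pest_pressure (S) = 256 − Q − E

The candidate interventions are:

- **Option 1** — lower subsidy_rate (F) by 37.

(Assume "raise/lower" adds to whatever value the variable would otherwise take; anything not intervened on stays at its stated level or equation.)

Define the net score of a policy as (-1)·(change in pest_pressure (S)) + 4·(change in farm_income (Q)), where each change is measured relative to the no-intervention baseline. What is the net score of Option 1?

-777

Baseline:
  F = 128
  B = 108 − 3·128 = -276
  Q = 61 + 4·128 − 3·(-276) = 1401
  J = 264 + 4·(-276) = -840
  E = 67 + 4·128 + 4·(-840) = -2781
  S = 256 − 1401 − (-2781) = 1636
Option 1 (F − 37):
  F = 128 − 37 = 91
  B = 108 − 3·91 = -165
  Q = 61 + 4·91 − 3·(-165) = 920
  J = 264 + 4·(-165) = -396
  E = 67 + 4·91 + 4·(-396) = -1153
  S = 256 − 920 − (-1153) = 489
ΔS = 489 − 1636 = -1147; ΔQ = 920 − 1401 = -481
Score = (-1)·(-1147) + 4·(-481) = -777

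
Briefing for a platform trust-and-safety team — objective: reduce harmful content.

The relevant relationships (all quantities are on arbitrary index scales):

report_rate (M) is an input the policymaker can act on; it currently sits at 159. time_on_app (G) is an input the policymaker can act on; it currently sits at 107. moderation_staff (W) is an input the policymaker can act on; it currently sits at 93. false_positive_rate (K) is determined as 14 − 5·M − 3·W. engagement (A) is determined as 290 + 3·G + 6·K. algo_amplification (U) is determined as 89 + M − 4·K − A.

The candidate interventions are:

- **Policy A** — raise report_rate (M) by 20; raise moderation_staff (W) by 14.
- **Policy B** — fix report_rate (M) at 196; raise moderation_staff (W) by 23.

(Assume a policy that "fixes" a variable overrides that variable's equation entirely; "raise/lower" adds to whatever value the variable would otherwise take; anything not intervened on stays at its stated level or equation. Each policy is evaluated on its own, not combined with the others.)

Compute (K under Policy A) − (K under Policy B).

112

Policy A (M + 20, W + 14):
  M = 159 + 20 = 179
  W = 93 + 14 = 107
  K = 14 − 5·179 − 3·107 = -1202
Policy B (M := 196, W + 23):
  M = 196
  W = 93 + 23 = 116
  K = 14 − 5·196 − 3·116 = -1314
K: -1202 − (-1314) = 112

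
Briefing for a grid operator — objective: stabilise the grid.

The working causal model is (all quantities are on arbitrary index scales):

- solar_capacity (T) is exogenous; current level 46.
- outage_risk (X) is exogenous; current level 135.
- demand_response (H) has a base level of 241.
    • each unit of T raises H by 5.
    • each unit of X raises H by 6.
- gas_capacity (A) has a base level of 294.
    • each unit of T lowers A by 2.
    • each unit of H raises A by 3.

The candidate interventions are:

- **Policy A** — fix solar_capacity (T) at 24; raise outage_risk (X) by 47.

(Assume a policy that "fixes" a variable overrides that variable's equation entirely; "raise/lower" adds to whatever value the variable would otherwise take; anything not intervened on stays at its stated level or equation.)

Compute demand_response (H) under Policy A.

1453

Policy A (T := 24, X + 47):
  T = 24
  X = 135 + 47 = 182
  H = 241 + 5·24 + 6·182 = 1453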